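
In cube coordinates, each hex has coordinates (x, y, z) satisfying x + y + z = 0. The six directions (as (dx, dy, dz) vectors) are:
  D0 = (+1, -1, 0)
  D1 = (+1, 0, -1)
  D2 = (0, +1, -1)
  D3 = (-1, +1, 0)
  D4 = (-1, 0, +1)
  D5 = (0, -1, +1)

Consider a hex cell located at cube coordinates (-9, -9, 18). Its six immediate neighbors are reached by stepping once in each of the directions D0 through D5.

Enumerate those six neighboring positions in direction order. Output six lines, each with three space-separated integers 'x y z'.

Answer: -8 -10 18
-8 -9 17
-9 -8 17
-10 -8 18
-10 -9 19
-9 -10 19

Derivation:
Center: (-9, -9, 18). Add each direction:
  D0: (-9, -9, 18) + (1, -1, 0) = (-8, -10, 18)
  D1: (-9, -9, 18) + (1, 0, -1) = (-8, -9, 17)
  D2: (-9, -9, 18) + (0, 1, -1) = (-9, -8, 17)
  D3: (-9, -9, 18) + (-1, 1, 0) = (-10, -8, 18)
  D4: (-9, -9, 18) + (-1, 0, 1) = (-10, -9, 19)
  D5: (-9, -9, 18) + (0, -1, 1) = (-9, -10, 19)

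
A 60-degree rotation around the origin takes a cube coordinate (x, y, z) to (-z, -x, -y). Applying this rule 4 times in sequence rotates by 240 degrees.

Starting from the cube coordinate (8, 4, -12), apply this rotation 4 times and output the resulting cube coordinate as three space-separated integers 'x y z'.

Start: (8, 4, -12)
Step 1: (8, 4, -12) -> (-(-12), -(8), -(4)) = (12, -8, -4)
Step 2: (12, -8, -4) -> (-(-4), -(12), -(-8)) = (4, -12, 8)
Step 3: (4, -12, 8) -> (-(8), -(4), -(-12)) = (-8, -4, 12)
Step 4: (-8, -4, 12) -> (-(12), -(-8), -(-4)) = (-12, 8, 4)

Answer: -12 8 4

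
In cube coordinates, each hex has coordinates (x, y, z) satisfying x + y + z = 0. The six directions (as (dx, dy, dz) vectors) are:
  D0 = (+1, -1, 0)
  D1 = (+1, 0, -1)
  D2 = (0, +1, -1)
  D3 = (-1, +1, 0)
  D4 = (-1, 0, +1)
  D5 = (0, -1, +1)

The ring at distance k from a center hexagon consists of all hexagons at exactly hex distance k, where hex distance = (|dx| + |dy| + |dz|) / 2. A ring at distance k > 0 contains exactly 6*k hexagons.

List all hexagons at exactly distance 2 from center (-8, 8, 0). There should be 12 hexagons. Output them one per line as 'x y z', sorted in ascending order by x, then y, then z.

Answer: -10 8 2
-10 9 1
-10 10 0
-9 7 2
-9 10 -1
-8 6 2
-8 10 -2
-7 6 1
-7 9 -2
-6 6 0
-6 7 -1
-6 8 -2

Derivation:
Walk ring at distance 2 from (-8, 8, 0):
Start at center + D4*2 = (-10, 8, 2)
  hex 0: (-10, 8, 2)
  hex 1: (-9, 7, 2)
  hex 2: (-8, 6, 2)
  hex 3: (-7, 6, 1)
  hex 4: (-6, 6, 0)
  hex 5: (-6, 7, -1)
  hex 6: (-6, 8, -2)
  hex 7: (-7, 9, -2)
  hex 8: (-8, 10, -2)
  hex 9: (-9, 10, -1)
  hex 10: (-10, 10, 0)
  hex 11: (-10, 9, 1)
Sorted: 12 hexes.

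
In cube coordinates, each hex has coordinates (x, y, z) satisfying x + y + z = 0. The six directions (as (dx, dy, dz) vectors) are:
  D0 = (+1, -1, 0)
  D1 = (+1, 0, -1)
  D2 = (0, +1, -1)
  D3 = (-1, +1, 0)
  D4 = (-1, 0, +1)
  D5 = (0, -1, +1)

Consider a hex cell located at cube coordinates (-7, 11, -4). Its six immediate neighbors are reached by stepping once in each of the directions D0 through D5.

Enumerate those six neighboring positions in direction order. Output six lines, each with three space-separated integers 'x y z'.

Answer: -6 10 -4
-6 11 -5
-7 12 -5
-8 12 -4
-8 11 -3
-7 10 -3

Derivation:
Center: (-7, 11, -4). Add each direction:
  D0: (-7, 11, -4) + (1, -1, 0) = (-6, 10, -4)
  D1: (-7, 11, -4) + (1, 0, -1) = (-6, 11, -5)
  D2: (-7, 11, -4) + (0, 1, -1) = (-7, 12, -5)
  D3: (-7, 11, -4) + (-1, 1, 0) = (-8, 12, -4)
  D4: (-7, 11, -4) + (-1, 0, 1) = (-8, 11, -3)
  D5: (-7, 11, -4) + (0, -1, 1) = (-7, 10, -3)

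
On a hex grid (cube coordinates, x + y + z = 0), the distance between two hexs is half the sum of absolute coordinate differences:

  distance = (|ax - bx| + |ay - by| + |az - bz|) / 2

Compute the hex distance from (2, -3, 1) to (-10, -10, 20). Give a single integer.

|ax - bx| = |2 - (-10)| = 12
|ay - by| = |-3 - (-10)| = 7
|az - bz| = |1 - 20| = 19
distance = (12 + 7 + 19) / 2 = 38 / 2 = 19

Answer: 19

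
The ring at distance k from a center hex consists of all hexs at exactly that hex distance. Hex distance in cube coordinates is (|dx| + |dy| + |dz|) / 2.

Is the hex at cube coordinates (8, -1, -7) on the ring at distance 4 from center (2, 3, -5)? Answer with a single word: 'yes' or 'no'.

|px - cx| = |8 - 2| = 6
|py - cy| = |-1 - 3| = 4
|pz - cz| = |-7 - (-5)| = 2
distance = (6+4+2)/2 = 12/2 = 6
radius = 4; distance != radius -> no

Answer: no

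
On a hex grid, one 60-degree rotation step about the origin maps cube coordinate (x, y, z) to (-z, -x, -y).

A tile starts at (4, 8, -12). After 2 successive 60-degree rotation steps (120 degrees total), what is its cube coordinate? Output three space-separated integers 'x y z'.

Start: (4, 8, -12)
Step 1: (4, 8, -12) -> (-(-12), -(4), -(8)) = (12, -4, -8)
Step 2: (12, -4, -8) -> (-(-8), -(12), -(-4)) = (8, -12, 4)

Answer: 8 -12 4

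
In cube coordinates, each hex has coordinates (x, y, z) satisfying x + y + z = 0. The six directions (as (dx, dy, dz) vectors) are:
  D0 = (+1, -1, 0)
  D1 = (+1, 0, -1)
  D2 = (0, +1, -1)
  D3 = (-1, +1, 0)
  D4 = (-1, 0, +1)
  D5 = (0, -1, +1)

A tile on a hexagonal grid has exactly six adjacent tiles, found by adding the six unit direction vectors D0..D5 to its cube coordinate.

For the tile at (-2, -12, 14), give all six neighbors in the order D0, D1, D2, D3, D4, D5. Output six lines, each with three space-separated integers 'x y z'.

Center: (-2, -12, 14). Add each direction:
  D0: (-2, -12, 14) + (1, -1, 0) = (-1, -13, 14)
  D1: (-2, -12, 14) + (1, 0, -1) = (-1, -12, 13)
  D2: (-2, -12, 14) + (0, 1, -1) = (-2, -11, 13)
  D3: (-2, -12, 14) + (-1, 1, 0) = (-3, -11, 14)
  D4: (-2, -12, 14) + (-1, 0, 1) = (-3, -12, 15)
  D5: (-2, -12, 14) + (0, -1, 1) = (-2, -13, 15)

Answer: -1 -13 14
-1 -12 13
-2 -11 13
-3 -11 14
-3 -12 15
-2 -13 15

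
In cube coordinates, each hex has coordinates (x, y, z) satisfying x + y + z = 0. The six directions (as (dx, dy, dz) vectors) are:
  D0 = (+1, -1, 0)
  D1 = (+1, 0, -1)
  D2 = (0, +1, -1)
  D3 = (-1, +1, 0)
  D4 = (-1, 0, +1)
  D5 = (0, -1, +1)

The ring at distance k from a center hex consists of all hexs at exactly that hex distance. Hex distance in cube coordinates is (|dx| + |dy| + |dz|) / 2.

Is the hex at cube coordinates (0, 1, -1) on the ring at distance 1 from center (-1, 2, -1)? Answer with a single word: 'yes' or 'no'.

Answer: yes

Derivation:
|px - cx| = |0 - (-1)| = 1
|py - cy| = |1 - 2| = 1
|pz - cz| = |-1 - (-1)| = 0
distance = (1+1+0)/2 = 2/2 = 1
radius = 1; distance == radius -> yes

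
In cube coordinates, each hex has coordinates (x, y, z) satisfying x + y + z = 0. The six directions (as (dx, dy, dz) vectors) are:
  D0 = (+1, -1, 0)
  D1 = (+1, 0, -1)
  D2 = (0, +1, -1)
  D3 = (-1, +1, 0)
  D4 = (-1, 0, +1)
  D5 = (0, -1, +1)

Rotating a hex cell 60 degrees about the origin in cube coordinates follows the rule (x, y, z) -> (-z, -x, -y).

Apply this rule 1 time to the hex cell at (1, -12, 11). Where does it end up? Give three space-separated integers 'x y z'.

Answer: -11 -1 12

Derivation:
Start: (1, -12, 11)
Step 1: (1, -12, 11) -> (-(11), -(1), -(-12)) = (-11, -1, 12)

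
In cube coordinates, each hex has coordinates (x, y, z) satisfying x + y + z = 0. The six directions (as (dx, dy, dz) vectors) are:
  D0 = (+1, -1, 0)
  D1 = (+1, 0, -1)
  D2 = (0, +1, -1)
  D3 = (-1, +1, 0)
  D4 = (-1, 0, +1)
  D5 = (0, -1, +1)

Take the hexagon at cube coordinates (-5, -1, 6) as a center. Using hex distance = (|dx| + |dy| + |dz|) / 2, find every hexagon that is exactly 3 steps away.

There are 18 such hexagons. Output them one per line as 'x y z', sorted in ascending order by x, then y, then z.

Walk ring at distance 3 from (-5, -1, 6):
Start at center + D4*3 = (-8, -1, 9)
  hex 0: (-8, -1, 9)
  hex 1: (-7, -2, 9)
  hex 2: (-6, -3, 9)
  hex 3: (-5, -4, 9)
  hex 4: (-4, -4, 8)
  hex 5: (-3, -4, 7)
  hex 6: (-2, -4, 6)
  hex 7: (-2, -3, 5)
  hex 8: (-2, -2, 4)
  hex 9: (-2, -1, 3)
  hex 10: (-3, 0, 3)
  hex 11: (-4, 1, 3)
  hex 12: (-5, 2, 3)
  hex 13: (-6, 2, 4)
  hex 14: (-7, 2, 5)
  hex 15: (-8, 2, 6)
  hex 16: (-8, 1, 7)
  hex 17: (-8, 0, 8)
Sorted: 18 hexes.

Answer: -8 -1 9
-8 0 8
-8 1 7
-8 2 6
-7 -2 9
-7 2 5
-6 -3 9
-6 2 4
-5 -4 9
-5 2 3
-4 -4 8
-4 1 3
-3 -4 7
-3 0 3
-2 -4 6
-2 -3 5
-2 -2 4
-2 -1 3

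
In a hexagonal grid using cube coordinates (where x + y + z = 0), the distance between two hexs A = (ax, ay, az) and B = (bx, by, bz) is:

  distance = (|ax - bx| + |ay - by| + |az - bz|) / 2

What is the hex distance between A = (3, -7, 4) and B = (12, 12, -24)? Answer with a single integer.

Answer: 28

Derivation:
|ax - bx| = |3 - 12| = 9
|ay - by| = |-7 - 12| = 19
|az - bz| = |4 - (-24)| = 28
distance = (9 + 19 + 28) / 2 = 56 / 2 = 28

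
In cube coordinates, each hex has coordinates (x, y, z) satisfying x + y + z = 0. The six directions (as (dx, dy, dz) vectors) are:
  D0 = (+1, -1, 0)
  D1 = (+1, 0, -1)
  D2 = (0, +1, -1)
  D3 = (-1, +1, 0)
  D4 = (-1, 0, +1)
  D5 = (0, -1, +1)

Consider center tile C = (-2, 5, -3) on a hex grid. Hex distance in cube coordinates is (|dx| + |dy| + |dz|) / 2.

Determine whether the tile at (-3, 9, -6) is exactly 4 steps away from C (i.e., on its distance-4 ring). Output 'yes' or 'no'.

|px - cx| = |-3 - (-2)| = 1
|py - cy| = |9 - 5| = 4
|pz - cz| = |-6 - (-3)| = 3
distance = (1+4+3)/2 = 8/2 = 4
radius = 4; distance == radius -> yes

Answer: yes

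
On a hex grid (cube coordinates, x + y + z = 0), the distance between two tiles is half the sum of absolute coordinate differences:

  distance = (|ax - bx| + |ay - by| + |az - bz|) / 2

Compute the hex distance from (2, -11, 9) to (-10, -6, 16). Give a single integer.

Answer: 12

Derivation:
|ax - bx| = |2 - (-10)| = 12
|ay - by| = |-11 - (-6)| = 5
|az - bz| = |9 - 16| = 7
distance = (12 + 5 + 7) / 2 = 24 / 2 = 12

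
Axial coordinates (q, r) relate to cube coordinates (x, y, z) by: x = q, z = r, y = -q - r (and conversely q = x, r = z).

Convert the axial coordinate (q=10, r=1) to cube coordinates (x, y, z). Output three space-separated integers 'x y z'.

x = q = 10
z = r = 1
y = -x - z = -(10) - (1) = -11

Answer: 10 -11 1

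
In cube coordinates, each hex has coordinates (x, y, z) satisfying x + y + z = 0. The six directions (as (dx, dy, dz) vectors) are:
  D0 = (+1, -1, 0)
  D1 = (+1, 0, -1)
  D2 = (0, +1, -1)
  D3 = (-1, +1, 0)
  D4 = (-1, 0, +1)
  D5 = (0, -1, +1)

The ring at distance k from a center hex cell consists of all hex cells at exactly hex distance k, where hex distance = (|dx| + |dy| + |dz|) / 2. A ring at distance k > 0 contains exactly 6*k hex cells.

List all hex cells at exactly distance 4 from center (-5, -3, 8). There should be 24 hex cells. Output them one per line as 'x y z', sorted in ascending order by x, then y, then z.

Answer: -9 -3 12
-9 -2 11
-9 -1 10
-9 0 9
-9 1 8
-8 -4 12
-8 1 7
-7 -5 12
-7 1 6
-6 -6 12
-6 1 5
-5 -7 12
-5 1 4
-4 -7 11
-4 0 4
-3 -7 10
-3 -1 4
-2 -7 9
-2 -2 4
-1 -7 8
-1 -6 7
-1 -5 6
-1 -4 5
-1 -3 4

Derivation:
Walk ring at distance 4 from (-5, -3, 8):
Start at center + D4*4 = (-9, -3, 12)
  hex 0: (-9, -3, 12)
  hex 1: (-8, -4, 12)
  hex 2: (-7, -5, 12)
  hex 3: (-6, -6, 12)
  hex 4: (-5, -7, 12)
  hex 5: (-4, -7, 11)
  hex 6: (-3, -7, 10)
  hex 7: (-2, -7, 9)
  hex 8: (-1, -7, 8)
  hex 9: (-1, -6, 7)
  hex 10: (-1, -5, 6)
  hex 11: (-1, -4, 5)
  hex 12: (-1, -3, 4)
  hex 13: (-2, -2, 4)
  hex 14: (-3, -1, 4)
  hex 15: (-4, 0, 4)
  hex 16: (-5, 1, 4)
  hex 17: (-6, 1, 5)
  hex 18: (-7, 1, 6)
  hex 19: (-8, 1, 7)
  hex 20: (-9, 1, 8)
  hex 21: (-9, 0, 9)
  hex 22: (-9, -1, 10)
  hex 23: (-9, -2, 11)
Sorted: 24 hexes.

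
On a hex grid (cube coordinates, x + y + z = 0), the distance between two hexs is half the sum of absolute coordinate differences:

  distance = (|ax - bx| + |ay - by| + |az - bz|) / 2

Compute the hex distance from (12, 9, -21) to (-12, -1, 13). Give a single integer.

Answer: 34

Derivation:
|ax - bx| = |12 - (-12)| = 24
|ay - by| = |9 - (-1)| = 10
|az - bz| = |-21 - 13| = 34
distance = (24 + 10 + 34) / 2 = 68 / 2 = 34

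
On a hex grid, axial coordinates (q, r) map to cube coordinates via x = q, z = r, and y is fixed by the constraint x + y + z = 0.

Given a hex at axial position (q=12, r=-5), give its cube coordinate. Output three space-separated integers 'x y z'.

x = q = 12
z = r = -5
y = -x - z = -(12) - (-5) = -7

Answer: 12 -7 -5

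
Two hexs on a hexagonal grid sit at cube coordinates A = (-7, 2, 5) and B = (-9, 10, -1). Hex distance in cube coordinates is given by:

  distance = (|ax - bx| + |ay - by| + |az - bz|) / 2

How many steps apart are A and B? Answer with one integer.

Answer: 8

Derivation:
|ax - bx| = |-7 - (-9)| = 2
|ay - by| = |2 - 10| = 8
|az - bz| = |5 - (-1)| = 6
distance = (2 + 8 + 6) / 2 = 16 / 2 = 8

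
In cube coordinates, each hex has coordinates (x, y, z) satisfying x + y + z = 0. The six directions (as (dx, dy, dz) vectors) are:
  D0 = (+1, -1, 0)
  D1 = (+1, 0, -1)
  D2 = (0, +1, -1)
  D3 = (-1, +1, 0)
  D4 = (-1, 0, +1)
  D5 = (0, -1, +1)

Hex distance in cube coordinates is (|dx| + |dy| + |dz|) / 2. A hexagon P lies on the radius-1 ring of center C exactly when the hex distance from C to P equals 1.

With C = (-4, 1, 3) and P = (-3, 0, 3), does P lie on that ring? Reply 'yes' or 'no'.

Answer: yes

Derivation:
|px - cx| = |-3 - (-4)| = 1
|py - cy| = |0 - 1| = 1
|pz - cz| = |3 - 3| = 0
distance = (1+1+0)/2 = 2/2 = 1
radius = 1; distance == radius -> yes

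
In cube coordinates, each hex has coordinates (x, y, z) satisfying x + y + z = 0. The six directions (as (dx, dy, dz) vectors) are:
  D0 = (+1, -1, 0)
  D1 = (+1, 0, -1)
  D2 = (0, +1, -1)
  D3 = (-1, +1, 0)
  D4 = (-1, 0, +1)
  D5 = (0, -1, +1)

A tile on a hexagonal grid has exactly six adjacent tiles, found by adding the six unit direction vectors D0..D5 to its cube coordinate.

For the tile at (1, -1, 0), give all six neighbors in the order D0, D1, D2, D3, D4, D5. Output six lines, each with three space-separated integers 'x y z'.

Answer: 2 -2 0
2 -1 -1
1 0 -1
0 0 0
0 -1 1
1 -2 1

Derivation:
Center: (1, -1, 0). Add each direction:
  D0: (1, -1, 0) + (1, -1, 0) = (2, -2, 0)
  D1: (1, -1, 0) + (1, 0, -1) = (2, -1, -1)
  D2: (1, -1, 0) + (0, 1, -1) = (1, 0, -1)
  D3: (1, -1, 0) + (-1, 1, 0) = (0, 0, 0)
  D4: (1, -1, 0) + (-1, 0, 1) = (0, -1, 1)
  D5: (1, -1, 0) + (0, -1, 1) = (1, -2, 1)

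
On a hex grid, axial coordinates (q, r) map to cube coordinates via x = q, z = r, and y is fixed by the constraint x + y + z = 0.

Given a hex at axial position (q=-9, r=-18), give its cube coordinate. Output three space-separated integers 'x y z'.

Answer: -9 27 -18

Derivation:
x = q = -9
z = r = -18
y = -x - z = -(-9) - (-18) = 27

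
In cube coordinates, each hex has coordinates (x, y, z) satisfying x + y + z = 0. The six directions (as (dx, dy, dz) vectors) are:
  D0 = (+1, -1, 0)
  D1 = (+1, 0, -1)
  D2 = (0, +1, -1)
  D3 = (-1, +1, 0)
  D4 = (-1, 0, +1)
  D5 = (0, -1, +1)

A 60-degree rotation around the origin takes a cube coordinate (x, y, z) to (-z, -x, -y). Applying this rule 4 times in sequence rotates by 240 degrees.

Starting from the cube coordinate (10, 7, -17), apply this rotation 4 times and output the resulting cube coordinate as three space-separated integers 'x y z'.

Start: (10, 7, -17)
Step 1: (10, 7, -17) -> (-(-17), -(10), -(7)) = (17, -10, -7)
Step 2: (17, -10, -7) -> (-(-7), -(17), -(-10)) = (7, -17, 10)
Step 3: (7, -17, 10) -> (-(10), -(7), -(-17)) = (-10, -7, 17)
Step 4: (-10, -7, 17) -> (-(17), -(-10), -(-7)) = (-17, 10, 7)

Answer: -17 10 7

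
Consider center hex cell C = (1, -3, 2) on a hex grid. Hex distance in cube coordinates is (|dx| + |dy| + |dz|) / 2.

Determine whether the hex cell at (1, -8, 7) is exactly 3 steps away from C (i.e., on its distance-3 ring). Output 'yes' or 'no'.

|px - cx| = |1 - 1| = 0
|py - cy| = |-8 - (-3)| = 5
|pz - cz| = |7 - 2| = 5
distance = (0+5+5)/2 = 10/2 = 5
radius = 3; distance != radius -> no

Answer: no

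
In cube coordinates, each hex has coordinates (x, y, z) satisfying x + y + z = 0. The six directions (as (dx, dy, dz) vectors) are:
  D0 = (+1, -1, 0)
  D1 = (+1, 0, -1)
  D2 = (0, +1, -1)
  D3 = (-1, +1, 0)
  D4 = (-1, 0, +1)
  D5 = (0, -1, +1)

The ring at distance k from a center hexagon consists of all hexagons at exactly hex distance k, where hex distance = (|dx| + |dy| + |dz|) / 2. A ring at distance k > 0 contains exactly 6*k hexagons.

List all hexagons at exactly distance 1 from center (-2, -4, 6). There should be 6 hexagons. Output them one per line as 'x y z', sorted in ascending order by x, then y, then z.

Answer: -3 -4 7
-3 -3 6
-2 -5 7
-2 -3 5
-1 -5 6
-1 -4 5

Derivation:
Walk ring at distance 1 from (-2, -4, 6):
Start at center + D4*1 = (-3, -4, 7)
  hex 0: (-3, -4, 7)
  hex 1: (-2, -5, 7)
  hex 2: (-1, -5, 6)
  hex 3: (-1, -4, 5)
  hex 4: (-2, -3, 5)
  hex 5: (-3, -3, 6)
Sorted: 6 hexes.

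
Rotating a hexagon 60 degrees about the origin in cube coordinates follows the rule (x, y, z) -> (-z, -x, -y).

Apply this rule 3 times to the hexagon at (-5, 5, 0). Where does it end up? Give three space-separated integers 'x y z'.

Answer: 5 -5 0

Derivation:
Start: (-5, 5, 0)
Step 1: (-5, 5, 0) -> (-(0), -(-5), -(5)) = (0, 5, -5)
Step 2: (0, 5, -5) -> (-(-5), -(0), -(5)) = (5, 0, -5)
Step 3: (5, 0, -5) -> (-(-5), -(5), -(0)) = (5, -5, 0)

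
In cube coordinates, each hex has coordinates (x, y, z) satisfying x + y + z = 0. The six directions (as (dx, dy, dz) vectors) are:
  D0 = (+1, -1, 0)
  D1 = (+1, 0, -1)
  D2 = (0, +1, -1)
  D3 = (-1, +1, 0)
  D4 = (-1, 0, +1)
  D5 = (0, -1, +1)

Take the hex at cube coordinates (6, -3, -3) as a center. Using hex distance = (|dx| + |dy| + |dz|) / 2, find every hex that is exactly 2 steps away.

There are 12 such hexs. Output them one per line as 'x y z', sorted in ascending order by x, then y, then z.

Answer: 4 -3 -1
4 -2 -2
4 -1 -3
5 -4 -1
5 -1 -4
6 -5 -1
6 -1 -5
7 -5 -2
7 -2 -5
8 -5 -3
8 -4 -4
8 -3 -5

Derivation:
Walk ring at distance 2 from (6, -3, -3):
Start at center + D4*2 = (4, -3, -1)
  hex 0: (4, -3, -1)
  hex 1: (5, -4, -1)
  hex 2: (6, -5, -1)
  hex 3: (7, -5, -2)
  hex 4: (8, -5, -3)
  hex 5: (8, -4, -4)
  hex 6: (8, -3, -5)
  hex 7: (7, -2, -5)
  hex 8: (6, -1, -5)
  hex 9: (5, -1, -4)
  hex 10: (4, -1, -3)
  hex 11: (4, -2, -2)
Sorted: 12 hexes.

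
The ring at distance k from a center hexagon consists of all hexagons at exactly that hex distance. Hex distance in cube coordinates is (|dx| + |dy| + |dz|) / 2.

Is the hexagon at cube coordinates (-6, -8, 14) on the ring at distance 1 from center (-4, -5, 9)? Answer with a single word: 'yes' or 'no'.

|px - cx| = |-6 - (-4)| = 2
|py - cy| = |-8 - (-5)| = 3
|pz - cz| = |14 - 9| = 5
distance = (2+3+5)/2 = 10/2 = 5
radius = 1; distance != radius -> no

Answer: no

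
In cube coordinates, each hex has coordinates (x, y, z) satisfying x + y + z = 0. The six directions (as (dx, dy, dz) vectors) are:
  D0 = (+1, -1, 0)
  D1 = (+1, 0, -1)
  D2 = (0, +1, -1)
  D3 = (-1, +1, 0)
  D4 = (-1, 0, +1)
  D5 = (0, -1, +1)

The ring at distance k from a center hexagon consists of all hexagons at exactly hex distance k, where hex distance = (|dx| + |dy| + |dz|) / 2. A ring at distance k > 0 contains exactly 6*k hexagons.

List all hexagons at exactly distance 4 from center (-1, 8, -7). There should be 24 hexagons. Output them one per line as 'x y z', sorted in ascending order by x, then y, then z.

Answer: -5 8 -3
-5 9 -4
-5 10 -5
-5 11 -6
-5 12 -7
-4 7 -3
-4 12 -8
-3 6 -3
-3 12 -9
-2 5 -3
-2 12 -10
-1 4 -3
-1 12 -11
0 4 -4
0 11 -11
1 4 -5
1 10 -11
2 4 -6
2 9 -11
3 4 -7
3 5 -8
3 6 -9
3 7 -10
3 8 -11

Derivation:
Walk ring at distance 4 from (-1, 8, -7):
Start at center + D4*4 = (-5, 8, -3)
  hex 0: (-5, 8, -3)
  hex 1: (-4, 7, -3)
  hex 2: (-3, 6, -3)
  hex 3: (-2, 5, -3)
  hex 4: (-1, 4, -3)
  hex 5: (0, 4, -4)
  hex 6: (1, 4, -5)
  hex 7: (2, 4, -6)
  hex 8: (3, 4, -7)
  hex 9: (3, 5, -8)
  hex 10: (3, 6, -9)
  hex 11: (3, 7, -10)
  hex 12: (3, 8, -11)
  hex 13: (2, 9, -11)
  hex 14: (1, 10, -11)
  hex 15: (0, 11, -11)
  hex 16: (-1, 12, -11)
  hex 17: (-2, 12, -10)
  hex 18: (-3, 12, -9)
  hex 19: (-4, 12, -8)
  hex 20: (-5, 12, -7)
  hex 21: (-5, 11, -6)
  hex 22: (-5, 10, -5)
  hex 23: (-5, 9, -4)
Sorted: 24 hexes.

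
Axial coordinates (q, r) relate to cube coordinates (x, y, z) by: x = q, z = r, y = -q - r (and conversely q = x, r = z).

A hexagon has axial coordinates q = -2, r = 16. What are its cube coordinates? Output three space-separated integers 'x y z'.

Answer: -2 -14 16

Derivation:
x = q = -2
z = r = 16
y = -x - z = -(-2) - (16) = -14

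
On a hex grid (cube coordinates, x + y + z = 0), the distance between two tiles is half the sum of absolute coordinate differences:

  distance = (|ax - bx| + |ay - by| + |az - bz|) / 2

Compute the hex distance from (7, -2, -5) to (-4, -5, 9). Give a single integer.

|ax - bx| = |7 - (-4)| = 11
|ay - by| = |-2 - (-5)| = 3
|az - bz| = |-5 - 9| = 14
distance = (11 + 3 + 14) / 2 = 28 / 2 = 14

Answer: 14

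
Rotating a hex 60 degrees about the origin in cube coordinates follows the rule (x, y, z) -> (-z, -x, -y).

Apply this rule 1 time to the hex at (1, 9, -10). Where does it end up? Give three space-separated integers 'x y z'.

Start: (1, 9, -10)
Step 1: (1, 9, -10) -> (-(-10), -(1), -(9)) = (10, -1, -9)

Answer: 10 -1 -9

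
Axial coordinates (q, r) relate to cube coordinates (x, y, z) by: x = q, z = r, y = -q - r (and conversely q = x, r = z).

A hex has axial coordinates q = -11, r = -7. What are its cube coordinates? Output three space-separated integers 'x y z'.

x = q = -11
z = r = -7
y = -x - z = -(-11) - (-7) = 18

Answer: -11 18 -7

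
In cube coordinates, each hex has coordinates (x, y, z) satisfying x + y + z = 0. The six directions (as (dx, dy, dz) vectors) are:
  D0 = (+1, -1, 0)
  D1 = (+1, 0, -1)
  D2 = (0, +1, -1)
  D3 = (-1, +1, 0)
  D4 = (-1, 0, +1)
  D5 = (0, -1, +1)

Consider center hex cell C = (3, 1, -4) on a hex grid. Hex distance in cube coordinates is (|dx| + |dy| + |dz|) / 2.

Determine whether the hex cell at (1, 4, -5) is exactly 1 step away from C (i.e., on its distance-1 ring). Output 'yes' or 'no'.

Answer: no

Derivation:
|px - cx| = |1 - 3| = 2
|py - cy| = |4 - 1| = 3
|pz - cz| = |-5 - (-4)| = 1
distance = (2+3+1)/2 = 6/2 = 3
radius = 1; distance != radius -> no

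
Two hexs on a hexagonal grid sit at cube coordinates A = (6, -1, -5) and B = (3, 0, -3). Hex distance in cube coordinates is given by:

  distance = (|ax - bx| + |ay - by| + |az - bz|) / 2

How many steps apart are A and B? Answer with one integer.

Answer: 3

Derivation:
|ax - bx| = |6 - 3| = 3
|ay - by| = |-1 - 0| = 1
|az - bz| = |-5 - (-3)| = 2
distance = (3 + 1 + 2) / 2 = 6 / 2 = 3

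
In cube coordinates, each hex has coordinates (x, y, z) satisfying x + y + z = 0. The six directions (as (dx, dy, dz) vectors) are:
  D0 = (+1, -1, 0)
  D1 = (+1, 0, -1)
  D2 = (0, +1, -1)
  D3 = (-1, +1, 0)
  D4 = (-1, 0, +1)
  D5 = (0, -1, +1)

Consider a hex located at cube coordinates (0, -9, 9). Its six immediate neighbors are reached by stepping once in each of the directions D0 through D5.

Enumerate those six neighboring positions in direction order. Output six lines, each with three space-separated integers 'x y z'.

Answer: 1 -10 9
1 -9 8
0 -8 8
-1 -8 9
-1 -9 10
0 -10 10

Derivation:
Center: (0, -9, 9). Add each direction:
  D0: (0, -9, 9) + (1, -1, 0) = (1, -10, 9)
  D1: (0, -9, 9) + (1, 0, -1) = (1, -9, 8)
  D2: (0, -9, 9) + (0, 1, -1) = (0, -8, 8)
  D3: (0, -9, 9) + (-1, 1, 0) = (-1, -8, 9)
  D4: (0, -9, 9) + (-1, 0, 1) = (-1, -9, 10)
  D5: (0, -9, 9) + (0, -1, 1) = (0, -10, 10)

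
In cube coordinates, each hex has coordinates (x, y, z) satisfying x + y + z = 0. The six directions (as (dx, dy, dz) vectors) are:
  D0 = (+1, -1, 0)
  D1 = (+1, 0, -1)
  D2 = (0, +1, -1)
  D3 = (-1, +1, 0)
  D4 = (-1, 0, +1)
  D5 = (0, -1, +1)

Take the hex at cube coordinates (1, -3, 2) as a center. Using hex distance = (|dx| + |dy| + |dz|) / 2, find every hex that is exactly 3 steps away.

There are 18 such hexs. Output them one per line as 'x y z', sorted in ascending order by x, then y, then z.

Walk ring at distance 3 from (1, -3, 2):
Start at center + D4*3 = (-2, -3, 5)
  hex 0: (-2, -3, 5)
  hex 1: (-1, -4, 5)
  hex 2: (0, -5, 5)
  hex 3: (1, -6, 5)
  hex 4: (2, -6, 4)
  hex 5: (3, -6, 3)
  hex 6: (4, -6, 2)
  hex 7: (4, -5, 1)
  hex 8: (4, -4, 0)
  hex 9: (4, -3, -1)
  hex 10: (3, -2, -1)
  hex 11: (2, -1, -1)
  hex 12: (1, 0, -1)
  hex 13: (0, 0, 0)
  hex 14: (-1, 0, 1)
  hex 15: (-2, 0, 2)
  hex 16: (-2, -1, 3)
  hex 17: (-2, -2, 4)
Sorted: 18 hexes.

Answer: -2 -3 5
-2 -2 4
-2 -1 3
-2 0 2
-1 -4 5
-1 0 1
0 -5 5
0 0 0
1 -6 5
1 0 -1
2 -6 4
2 -1 -1
3 -6 3
3 -2 -1
4 -6 2
4 -5 1
4 -4 0
4 -3 -1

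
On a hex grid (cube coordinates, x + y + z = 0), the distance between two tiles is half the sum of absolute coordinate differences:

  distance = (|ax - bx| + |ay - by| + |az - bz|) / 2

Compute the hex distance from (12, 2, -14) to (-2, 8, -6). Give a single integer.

|ax - bx| = |12 - (-2)| = 14
|ay - by| = |2 - 8| = 6
|az - bz| = |-14 - (-6)| = 8
distance = (14 + 6 + 8) / 2 = 28 / 2 = 14

Answer: 14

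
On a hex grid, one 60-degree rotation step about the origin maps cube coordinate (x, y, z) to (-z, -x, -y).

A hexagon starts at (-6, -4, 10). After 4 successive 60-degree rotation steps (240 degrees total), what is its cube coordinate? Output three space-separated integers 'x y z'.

Start: (-6, -4, 10)
Step 1: (-6, -4, 10) -> (-(10), -(-6), -(-4)) = (-10, 6, 4)
Step 2: (-10, 6, 4) -> (-(4), -(-10), -(6)) = (-4, 10, -6)
Step 3: (-4, 10, -6) -> (-(-6), -(-4), -(10)) = (6, 4, -10)
Step 4: (6, 4, -10) -> (-(-10), -(6), -(4)) = (10, -6, -4)

Answer: 10 -6 -4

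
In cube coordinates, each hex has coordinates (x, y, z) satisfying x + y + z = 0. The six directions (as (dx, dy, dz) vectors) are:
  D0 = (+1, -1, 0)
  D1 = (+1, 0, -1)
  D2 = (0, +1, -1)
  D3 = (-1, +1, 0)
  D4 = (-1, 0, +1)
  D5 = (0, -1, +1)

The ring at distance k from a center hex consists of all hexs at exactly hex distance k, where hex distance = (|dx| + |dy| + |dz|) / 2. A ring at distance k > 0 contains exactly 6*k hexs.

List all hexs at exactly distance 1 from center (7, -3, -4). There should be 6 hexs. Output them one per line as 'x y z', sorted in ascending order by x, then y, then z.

Answer: 6 -3 -3
6 -2 -4
7 -4 -3
7 -2 -5
8 -4 -4
8 -3 -5

Derivation:
Walk ring at distance 1 from (7, -3, -4):
Start at center + D4*1 = (6, -3, -3)
  hex 0: (6, -3, -3)
  hex 1: (7, -4, -3)
  hex 2: (8, -4, -4)
  hex 3: (8, -3, -5)
  hex 4: (7, -2, -5)
  hex 5: (6, -2, -4)
Sorted: 6 hexes.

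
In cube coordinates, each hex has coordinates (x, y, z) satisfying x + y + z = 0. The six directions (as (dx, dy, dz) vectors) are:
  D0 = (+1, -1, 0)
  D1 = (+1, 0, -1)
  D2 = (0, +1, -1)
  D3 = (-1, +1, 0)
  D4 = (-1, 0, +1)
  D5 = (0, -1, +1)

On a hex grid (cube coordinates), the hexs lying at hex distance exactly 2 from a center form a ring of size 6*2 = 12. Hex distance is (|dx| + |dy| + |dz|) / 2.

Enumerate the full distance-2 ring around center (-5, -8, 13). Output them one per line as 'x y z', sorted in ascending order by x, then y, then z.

Answer: -7 -8 15
-7 -7 14
-7 -6 13
-6 -9 15
-6 -6 12
-5 -10 15
-5 -6 11
-4 -10 14
-4 -7 11
-3 -10 13
-3 -9 12
-3 -8 11

Derivation:
Walk ring at distance 2 from (-5, -8, 13):
Start at center + D4*2 = (-7, -8, 15)
  hex 0: (-7, -8, 15)
  hex 1: (-6, -9, 15)
  hex 2: (-5, -10, 15)
  hex 3: (-4, -10, 14)
  hex 4: (-3, -10, 13)
  hex 5: (-3, -9, 12)
  hex 6: (-3, -8, 11)
  hex 7: (-4, -7, 11)
  hex 8: (-5, -6, 11)
  hex 9: (-6, -6, 12)
  hex 10: (-7, -6, 13)
  hex 11: (-7, -7, 14)
Sorted: 12 hexes.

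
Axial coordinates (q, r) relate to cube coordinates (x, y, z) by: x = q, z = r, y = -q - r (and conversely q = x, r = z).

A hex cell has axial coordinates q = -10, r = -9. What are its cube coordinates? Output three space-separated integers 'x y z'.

x = q = -10
z = r = -9
y = -x - z = -(-10) - (-9) = 19

Answer: -10 19 -9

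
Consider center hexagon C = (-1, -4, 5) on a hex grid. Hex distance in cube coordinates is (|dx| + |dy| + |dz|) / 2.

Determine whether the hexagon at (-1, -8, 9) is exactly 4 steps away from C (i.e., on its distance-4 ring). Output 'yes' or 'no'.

Answer: yes

Derivation:
|px - cx| = |-1 - (-1)| = 0
|py - cy| = |-8 - (-4)| = 4
|pz - cz| = |9 - 5| = 4
distance = (0+4+4)/2 = 8/2 = 4
radius = 4; distance == radius -> yes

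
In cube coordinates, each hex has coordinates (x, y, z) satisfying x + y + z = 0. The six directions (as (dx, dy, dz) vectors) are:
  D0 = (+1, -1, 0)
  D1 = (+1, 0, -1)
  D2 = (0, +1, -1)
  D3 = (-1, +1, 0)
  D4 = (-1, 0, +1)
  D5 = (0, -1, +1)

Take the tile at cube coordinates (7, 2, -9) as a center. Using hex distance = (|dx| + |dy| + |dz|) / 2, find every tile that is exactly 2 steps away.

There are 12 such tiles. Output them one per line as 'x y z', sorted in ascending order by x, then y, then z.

Answer: 5 2 -7
5 3 -8
5 4 -9
6 1 -7
6 4 -10
7 0 -7
7 4 -11
8 0 -8
8 3 -11
9 0 -9
9 1 -10
9 2 -11

Derivation:
Walk ring at distance 2 from (7, 2, -9):
Start at center + D4*2 = (5, 2, -7)
  hex 0: (5, 2, -7)
  hex 1: (6, 1, -7)
  hex 2: (7, 0, -7)
  hex 3: (8, 0, -8)
  hex 4: (9, 0, -9)
  hex 5: (9, 1, -10)
  hex 6: (9, 2, -11)
  hex 7: (8, 3, -11)
  hex 8: (7, 4, -11)
  hex 9: (6, 4, -10)
  hex 10: (5, 4, -9)
  hex 11: (5, 3, -8)
Sorted: 12 hexes.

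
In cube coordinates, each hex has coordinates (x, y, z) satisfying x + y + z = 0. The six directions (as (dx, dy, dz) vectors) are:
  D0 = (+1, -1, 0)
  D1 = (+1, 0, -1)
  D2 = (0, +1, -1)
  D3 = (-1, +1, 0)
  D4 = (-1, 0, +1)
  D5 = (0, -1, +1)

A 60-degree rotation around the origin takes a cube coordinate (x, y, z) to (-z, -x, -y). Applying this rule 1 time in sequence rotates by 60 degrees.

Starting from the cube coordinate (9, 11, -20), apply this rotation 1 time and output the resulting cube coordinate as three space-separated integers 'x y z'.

Answer: 20 -9 -11

Derivation:
Start: (9, 11, -20)
Step 1: (9, 11, -20) -> (-(-20), -(9), -(11)) = (20, -9, -11)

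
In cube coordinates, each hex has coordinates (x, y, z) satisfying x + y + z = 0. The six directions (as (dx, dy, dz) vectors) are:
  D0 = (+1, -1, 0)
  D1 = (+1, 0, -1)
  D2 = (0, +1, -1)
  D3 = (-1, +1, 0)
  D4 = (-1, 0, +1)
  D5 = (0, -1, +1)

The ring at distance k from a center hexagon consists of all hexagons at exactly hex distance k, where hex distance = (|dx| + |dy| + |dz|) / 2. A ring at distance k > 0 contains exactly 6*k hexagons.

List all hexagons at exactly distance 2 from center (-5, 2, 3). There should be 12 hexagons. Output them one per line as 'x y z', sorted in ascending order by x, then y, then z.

Answer: -7 2 5
-7 3 4
-7 4 3
-6 1 5
-6 4 2
-5 0 5
-5 4 1
-4 0 4
-4 3 1
-3 0 3
-3 1 2
-3 2 1

Derivation:
Walk ring at distance 2 from (-5, 2, 3):
Start at center + D4*2 = (-7, 2, 5)
  hex 0: (-7, 2, 5)
  hex 1: (-6, 1, 5)
  hex 2: (-5, 0, 5)
  hex 3: (-4, 0, 4)
  hex 4: (-3, 0, 3)
  hex 5: (-3, 1, 2)
  hex 6: (-3, 2, 1)
  hex 7: (-4, 3, 1)
  hex 8: (-5, 4, 1)
  hex 9: (-6, 4, 2)
  hex 10: (-7, 4, 3)
  hex 11: (-7, 3, 4)
Sorted: 12 hexes.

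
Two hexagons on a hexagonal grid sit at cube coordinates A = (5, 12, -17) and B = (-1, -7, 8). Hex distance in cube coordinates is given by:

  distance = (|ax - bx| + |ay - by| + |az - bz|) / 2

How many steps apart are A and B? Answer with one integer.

Answer: 25

Derivation:
|ax - bx| = |5 - (-1)| = 6
|ay - by| = |12 - (-7)| = 19
|az - bz| = |-17 - 8| = 25
distance = (6 + 19 + 25) / 2 = 50 / 2 = 25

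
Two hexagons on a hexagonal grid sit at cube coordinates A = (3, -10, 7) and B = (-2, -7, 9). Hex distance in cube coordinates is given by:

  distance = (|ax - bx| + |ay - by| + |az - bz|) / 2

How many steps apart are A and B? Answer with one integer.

Answer: 5

Derivation:
|ax - bx| = |3 - (-2)| = 5
|ay - by| = |-10 - (-7)| = 3
|az - bz| = |7 - 9| = 2
distance = (5 + 3 + 2) / 2 = 10 / 2 = 5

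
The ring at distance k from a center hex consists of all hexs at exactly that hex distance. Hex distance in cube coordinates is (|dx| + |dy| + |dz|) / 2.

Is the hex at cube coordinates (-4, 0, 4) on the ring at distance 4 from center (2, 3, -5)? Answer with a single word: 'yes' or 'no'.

|px - cx| = |-4 - 2| = 6
|py - cy| = |0 - 3| = 3
|pz - cz| = |4 - (-5)| = 9
distance = (6+3+9)/2 = 18/2 = 9
radius = 4; distance != radius -> no

Answer: no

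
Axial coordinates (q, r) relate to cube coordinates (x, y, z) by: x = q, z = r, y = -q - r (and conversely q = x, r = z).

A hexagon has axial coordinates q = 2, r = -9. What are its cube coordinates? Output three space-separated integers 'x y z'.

Answer: 2 7 -9

Derivation:
x = q = 2
z = r = -9
y = -x - z = -(2) - (-9) = 7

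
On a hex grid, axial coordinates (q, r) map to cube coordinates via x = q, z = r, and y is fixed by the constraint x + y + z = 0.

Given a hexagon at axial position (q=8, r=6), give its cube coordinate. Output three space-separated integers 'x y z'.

Answer: 8 -14 6

Derivation:
x = q = 8
z = r = 6
y = -x - z = -(8) - (6) = -14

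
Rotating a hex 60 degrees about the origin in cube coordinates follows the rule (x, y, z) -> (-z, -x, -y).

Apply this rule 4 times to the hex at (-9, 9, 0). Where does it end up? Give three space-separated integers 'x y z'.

Start: (-9, 9, 0)
Step 1: (-9, 9, 0) -> (-(0), -(-9), -(9)) = (0, 9, -9)
Step 2: (0, 9, -9) -> (-(-9), -(0), -(9)) = (9, 0, -9)
Step 3: (9, 0, -9) -> (-(-9), -(9), -(0)) = (9, -9, 0)
Step 4: (9, -9, 0) -> (-(0), -(9), -(-9)) = (0, -9, 9)

Answer: 0 -9 9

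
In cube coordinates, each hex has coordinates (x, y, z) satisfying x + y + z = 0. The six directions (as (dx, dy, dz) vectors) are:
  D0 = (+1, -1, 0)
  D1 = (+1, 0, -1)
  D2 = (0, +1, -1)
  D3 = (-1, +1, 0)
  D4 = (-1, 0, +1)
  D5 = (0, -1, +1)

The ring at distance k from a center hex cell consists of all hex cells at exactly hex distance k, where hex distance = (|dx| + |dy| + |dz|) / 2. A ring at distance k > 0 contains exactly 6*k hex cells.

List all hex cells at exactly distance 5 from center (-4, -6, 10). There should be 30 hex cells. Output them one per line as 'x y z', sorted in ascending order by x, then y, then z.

Walk ring at distance 5 from (-4, -6, 10):
Start at center + D4*5 = (-9, -6, 15)
  hex 0: (-9, -6, 15)
  hex 1: (-8, -7, 15)
  hex 2: (-7, -8, 15)
  hex 3: (-6, -9, 15)
  hex 4: (-5, -10, 15)
  hex 5: (-4, -11, 15)
  hex 6: (-3, -11, 14)
  hex 7: (-2, -11, 13)
  hex 8: (-1, -11, 12)
  hex 9: (0, -11, 11)
  hex 10: (1, -11, 10)
  hex 11: (1, -10, 9)
  hex 12: (1, -9, 8)
  hex 13: (1, -8, 7)
  hex 14: (1, -7, 6)
  hex 15: (1, -6, 5)
  hex 16: (0, -5, 5)
  hex 17: (-1, -4, 5)
  hex 18: (-2, -3, 5)
  hex 19: (-3, -2, 5)
  hex 20: (-4, -1, 5)
  hex 21: (-5, -1, 6)
  hex 22: (-6, -1, 7)
  hex 23: (-7, -1, 8)
  hex 24: (-8, -1, 9)
  hex 25: (-9, -1, 10)
  hex 26: (-9, -2, 11)
  hex 27: (-9, -3, 12)
  hex 28: (-9, -4, 13)
  hex 29: (-9, -5, 14)
Sorted: 30 hexes.

Answer: -9 -6 15
-9 -5 14
-9 -4 13
-9 -3 12
-9 -2 11
-9 -1 10
-8 -7 15
-8 -1 9
-7 -8 15
-7 -1 8
-6 -9 15
-6 -1 7
-5 -10 15
-5 -1 6
-4 -11 15
-4 -1 5
-3 -11 14
-3 -2 5
-2 -11 13
-2 -3 5
-1 -11 12
-1 -4 5
0 -11 11
0 -5 5
1 -11 10
1 -10 9
1 -9 8
1 -8 7
1 -7 6
1 -6 5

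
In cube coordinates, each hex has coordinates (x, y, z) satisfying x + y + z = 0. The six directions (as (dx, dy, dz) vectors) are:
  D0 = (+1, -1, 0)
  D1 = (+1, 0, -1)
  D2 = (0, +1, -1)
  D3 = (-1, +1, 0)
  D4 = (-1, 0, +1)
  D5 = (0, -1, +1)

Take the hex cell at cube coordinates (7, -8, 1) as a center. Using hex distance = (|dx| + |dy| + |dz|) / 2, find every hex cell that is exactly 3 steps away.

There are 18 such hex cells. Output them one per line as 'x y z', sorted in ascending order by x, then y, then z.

Answer: 4 -8 4
4 -7 3
4 -6 2
4 -5 1
5 -9 4
5 -5 0
6 -10 4
6 -5 -1
7 -11 4
7 -5 -2
8 -11 3
8 -6 -2
9 -11 2
9 -7 -2
10 -11 1
10 -10 0
10 -9 -1
10 -8 -2

Derivation:
Walk ring at distance 3 from (7, -8, 1):
Start at center + D4*3 = (4, -8, 4)
  hex 0: (4, -8, 4)
  hex 1: (5, -9, 4)
  hex 2: (6, -10, 4)
  hex 3: (7, -11, 4)
  hex 4: (8, -11, 3)
  hex 5: (9, -11, 2)
  hex 6: (10, -11, 1)
  hex 7: (10, -10, 0)
  hex 8: (10, -9, -1)
  hex 9: (10, -8, -2)
  hex 10: (9, -7, -2)
  hex 11: (8, -6, -2)
  hex 12: (7, -5, -2)
  hex 13: (6, -5, -1)
  hex 14: (5, -5, 0)
  hex 15: (4, -5, 1)
  hex 16: (4, -6, 2)
  hex 17: (4, -7, 3)
Sorted: 18 hexes.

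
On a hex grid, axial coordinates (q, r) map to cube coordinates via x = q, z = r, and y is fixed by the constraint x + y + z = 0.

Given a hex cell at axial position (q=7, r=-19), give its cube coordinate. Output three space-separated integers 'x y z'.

x = q = 7
z = r = -19
y = -x - z = -(7) - (-19) = 12

Answer: 7 12 -19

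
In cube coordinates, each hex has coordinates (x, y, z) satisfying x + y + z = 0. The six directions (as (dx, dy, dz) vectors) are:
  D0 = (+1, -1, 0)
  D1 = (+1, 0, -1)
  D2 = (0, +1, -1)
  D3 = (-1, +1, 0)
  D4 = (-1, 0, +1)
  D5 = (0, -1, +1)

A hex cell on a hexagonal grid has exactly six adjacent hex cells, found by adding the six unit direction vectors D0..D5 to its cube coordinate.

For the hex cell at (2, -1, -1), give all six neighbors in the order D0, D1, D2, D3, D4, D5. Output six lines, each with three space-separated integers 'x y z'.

Answer: 3 -2 -1
3 -1 -2
2 0 -2
1 0 -1
1 -1 0
2 -2 0

Derivation:
Center: (2, -1, -1). Add each direction:
  D0: (2, -1, -1) + (1, -1, 0) = (3, -2, -1)
  D1: (2, -1, -1) + (1, 0, -1) = (3, -1, -2)
  D2: (2, -1, -1) + (0, 1, -1) = (2, 0, -2)
  D3: (2, -1, -1) + (-1, 1, 0) = (1, 0, -1)
  D4: (2, -1, -1) + (-1, 0, 1) = (1, -1, 0)
  D5: (2, -1, -1) + (0, -1, 1) = (2, -2, 0)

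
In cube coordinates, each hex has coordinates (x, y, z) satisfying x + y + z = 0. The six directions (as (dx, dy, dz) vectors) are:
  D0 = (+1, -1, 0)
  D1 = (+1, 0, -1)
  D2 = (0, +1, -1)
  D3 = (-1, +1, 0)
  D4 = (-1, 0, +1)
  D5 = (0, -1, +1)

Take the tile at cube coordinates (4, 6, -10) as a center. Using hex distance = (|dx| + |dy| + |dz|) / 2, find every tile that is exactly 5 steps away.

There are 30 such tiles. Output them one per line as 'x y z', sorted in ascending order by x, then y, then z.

Answer: -1 6 -5
-1 7 -6
-1 8 -7
-1 9 -8
-1 10 -9
-1 11 -10
0 5 -5
0 11 -11
1 4 -5
1 11 -12
2 3 -5
2 11 -13
3 2 -5
3 11 -14
4 1 -5
4 11 -15
5 1 -6
5 10 -15
6 1 -7
6 9 -15
7 1 -8
7 8 -15
8 1 -9
8 7 -15
9 1 -10
9 2 -11
9 3 -12
9 4 -13
9 5 -14
9 6 -15

Derivation:
Walk ring at distance 5 from (4, 6, -10):
Start at center + D4*5 = (-1, 6, -5)
  hex 0: (-1, 6, -5)
  hex 1: (0, 5, -5)
  hex 2: (1, 4, -5)
  hex 3: (2, 3, -5)
  hex 4: (3, 2, -5)
  hex 5: (4, 1, -5)
  hex 6: (5, 1, -6)
  hex 7: (6, 1, -7)
  hex 8: (7, 1, -8)
  hex 9: (8, 1, -9)
  hex 10: (9, 1, -10)
  hex 11: (9, 2, -11)
  hex 12: (9, 3, -12)
  hex 13: (9, 4, -13)
  hex 14: (9, 5, -14)
  hex 15: (9, 6, -15)
  hex 16: (8, 7, -15)
  hex 17: (7, 8, -15)
  hex 18: (6, 9, -15)
  hex 19: (5, 10, -15)
  hex 20: (4, 11, -15)
  hex 21: (3, 11, -14)
  hex 22: (2, 11, -13)
  hex 23: (1, 11, -12)
  hex 24: (0, 11, -11)
  hex 25: (-1, 11, -10)
  hex 26: (-1, 10, -9)
  hex 27: (-1, 9, -8)
  hex 28: (-1, 8, -7)
  hex 29: (-1, 7, -6)
Sorted: 30 hexes.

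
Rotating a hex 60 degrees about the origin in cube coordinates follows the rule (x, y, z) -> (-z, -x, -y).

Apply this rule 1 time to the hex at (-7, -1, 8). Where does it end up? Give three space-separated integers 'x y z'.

Answer: -8 7 1

Derivation:
Start: (-7, -1, 8)
Step 1: (-7, -1, 8) -> (-(8), -(-7), -(-1)) = (-8, 7, 1)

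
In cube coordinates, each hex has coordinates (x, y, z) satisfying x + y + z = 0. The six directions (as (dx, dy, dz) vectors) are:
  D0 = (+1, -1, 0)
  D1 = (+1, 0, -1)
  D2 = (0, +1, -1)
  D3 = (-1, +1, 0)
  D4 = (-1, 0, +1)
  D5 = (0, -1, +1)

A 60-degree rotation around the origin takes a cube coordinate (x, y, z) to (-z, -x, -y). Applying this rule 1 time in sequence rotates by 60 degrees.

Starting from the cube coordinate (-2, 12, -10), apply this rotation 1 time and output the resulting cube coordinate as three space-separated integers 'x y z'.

Start: (-2, 12, -10)
Step 1: (-2, 12, -10) -> (-(-10), -(-2), -(12)) = (10, 2, -12)

Answer: 10 2 -12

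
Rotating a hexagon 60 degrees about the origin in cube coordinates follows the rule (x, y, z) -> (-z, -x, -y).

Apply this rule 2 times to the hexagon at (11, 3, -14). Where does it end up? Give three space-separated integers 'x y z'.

Answer: 3 -14 11

Derivation:
Start: (11, 3, -14)
Step 1: (11, 3, -14) -> (-(-14), -(11), -(3)) = (14, -11, -3)
Step 2: (14, -11, -3) -> (-(-3), -(14), -(-11)) = (3, -14, 11)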